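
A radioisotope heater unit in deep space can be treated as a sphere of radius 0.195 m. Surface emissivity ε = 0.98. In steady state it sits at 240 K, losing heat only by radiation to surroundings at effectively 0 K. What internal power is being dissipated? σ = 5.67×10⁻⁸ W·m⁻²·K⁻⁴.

Steady state: P = εσA T⁴.
A = 4πr² = 0.4778 m²; T⁴ = (240)⁴ = 3.318×10⁹ K⁴.
P = 0.98 × 5.67×10⁻⁸ × 0.4778 × 3.318×10⁹.

P ≈ 88.1 W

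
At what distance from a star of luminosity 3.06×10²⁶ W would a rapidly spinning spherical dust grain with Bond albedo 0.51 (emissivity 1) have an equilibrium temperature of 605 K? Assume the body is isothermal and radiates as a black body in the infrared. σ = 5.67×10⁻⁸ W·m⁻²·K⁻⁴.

d ≈ 1.98×10¹⁰ m

For an isothermal black-emitting sphere, (1−a)S·πr² = σ·4πr²·T⁴ ⇒ S = 4σT⁴/(1−a).
S = 4·5.67×10⁻⁸·(605)⁴/0.490 = 62010 W/m².
Flux falls as S = L/(4πd²), so d = √(L/(4πS)) = √(3.06×10²⁶/(4π·62010)).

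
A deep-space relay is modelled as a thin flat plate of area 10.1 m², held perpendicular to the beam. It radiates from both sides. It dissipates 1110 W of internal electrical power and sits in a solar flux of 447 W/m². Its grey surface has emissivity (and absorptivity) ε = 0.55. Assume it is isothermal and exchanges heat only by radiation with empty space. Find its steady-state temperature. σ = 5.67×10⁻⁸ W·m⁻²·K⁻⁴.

T ≈ 275 K

At steady state, absorbed solar power + internal power = radiated power.
Absorbed: α·S·A_cross = 0.55·447·10.10 = 2483 W (cross-section A).
Total input = 2483 + 1110 = 3593 W.
Radiated: εσ·A_surf·T⁴ with A_surf = 2A = 20.20 m².
T⁴ = 3593/(0.55·5.67×10⁻⁸·20.20) = 5.704×10⁹ K⁴.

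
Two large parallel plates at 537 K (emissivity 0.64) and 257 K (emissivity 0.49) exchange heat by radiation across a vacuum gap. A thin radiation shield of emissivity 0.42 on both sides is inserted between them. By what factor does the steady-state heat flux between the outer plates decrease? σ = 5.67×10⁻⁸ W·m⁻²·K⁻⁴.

factor ≈ 2.45

Without shield: q₀ = σΔ(T⁴)/(1/ε₁+1/ε₂−1) with denominator 2.603.
With shield the two gaps are in series; the resistances add: (1/ε₁+1/ε_s−1)+(1/ε_s+1/ε₂−1) = 2.943+3.422 = 6.365.
Heat-flux ratio q₀/q = 6.365/2.603.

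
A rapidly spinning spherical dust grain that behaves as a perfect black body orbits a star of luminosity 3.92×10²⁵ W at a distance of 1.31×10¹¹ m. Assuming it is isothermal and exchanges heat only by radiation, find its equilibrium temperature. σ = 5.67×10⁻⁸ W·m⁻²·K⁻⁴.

T ≈ 168 K

First find the stellar flux at distance d: S = L/(4πd²) = 3.92×10²⁵/(4π·(1.31×10¹¹)²) = 181.8 W/m².
For an isothermal sphere, absorbed (1−a)S·πr² = emitted σ·4πr²·T⁴, so T⁴ = (1−a)S/(4σ).
T⁴ = 1.00·181.8/(4·5.67×10⁻⁸) = 8.015×10⁸ K⁴.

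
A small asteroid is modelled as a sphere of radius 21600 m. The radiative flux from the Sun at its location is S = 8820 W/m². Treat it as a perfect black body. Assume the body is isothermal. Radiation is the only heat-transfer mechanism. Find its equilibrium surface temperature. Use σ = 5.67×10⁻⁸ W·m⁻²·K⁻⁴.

At equilibrium, absorbed power = emitted power.
Absorbing cross-section = πr² = 1.466×10⁹ m²; emitting surface = 4πr² = 5.863×10⁹ m² (ratio 4).
S·A_cross = εσ·A_surf·T⁴  ⇒  T⁴ = S/(4σ).
T⁴ = 1.00·8820/(4·5.67×10⁻⁸) = 3.889×10¹⁰ K⁴.
T = (3.889×10¹⁰)^(1/4).

T ≈ 444 K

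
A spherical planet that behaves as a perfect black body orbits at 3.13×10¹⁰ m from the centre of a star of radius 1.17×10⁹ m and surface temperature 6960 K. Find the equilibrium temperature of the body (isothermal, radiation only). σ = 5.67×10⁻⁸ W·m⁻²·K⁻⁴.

The star's surface emits σT_*⁴; at distance d the flux is S = σT_*⁴(R_*/d)².
S = 5.67×10⁻⁸·(6960)⁴·(1.17×10⁹/3.13×10¹⁰)² = 1.859×10⁵ W/m².
For an isothermal sphere T⁴ = (1−a)S/(4σ) = 8.197×10¹¹ K⁴.

T ≈ 952 K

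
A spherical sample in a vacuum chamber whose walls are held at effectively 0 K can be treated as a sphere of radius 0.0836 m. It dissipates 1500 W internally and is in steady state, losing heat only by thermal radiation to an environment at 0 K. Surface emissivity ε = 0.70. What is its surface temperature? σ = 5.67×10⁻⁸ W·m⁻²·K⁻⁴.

Steady state: internal power = radiated power, P = εσA T⁴.
Radiating area A = 4πr² = 0.08783 m².
T⁴ = P/(εσA) = 1500/(0.70·5.67×10⁻⁸·0.08783) = 4.303×10¹¹ K⁴.
T = (4.303×10¹¹)^(1/4).

T ≈ 810 K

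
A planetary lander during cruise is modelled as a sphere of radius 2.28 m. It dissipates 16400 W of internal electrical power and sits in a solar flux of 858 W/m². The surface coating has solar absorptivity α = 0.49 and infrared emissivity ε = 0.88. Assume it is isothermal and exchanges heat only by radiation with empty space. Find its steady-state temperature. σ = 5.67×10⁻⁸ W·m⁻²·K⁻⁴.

T ≈ 291 K

At steady state, absorbed solar power + internal power = radiated power.
Absorbed: α·S·A_cross = 0.49·858·16.33 = 6866 W (cross-section πr²).
Total input = 6866 + 16400 = 23270 W.
Radiated: εσ·A_surf·T⁴ with A_surf = 4πr² = 65.33 m².
T⁴ = 23270/(0.88·5.67×10⁻⁸·65.33) = 7.138×10⁹ K⁴.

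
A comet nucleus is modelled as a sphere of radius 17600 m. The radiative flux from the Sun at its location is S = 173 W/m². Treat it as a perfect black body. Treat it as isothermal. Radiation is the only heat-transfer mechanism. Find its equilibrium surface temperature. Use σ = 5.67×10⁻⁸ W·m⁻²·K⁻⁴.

At equilibrium, absorbed power = emitted power.
Absorbing cross-section = πr² = 9.731×10⁸ m²; emitting surface = 4πr² = 3.893×10⁹ m² (ratio 4).
S·A_cross = εσ·A_surf·T⁴  ⇒  T⁴ = S/(4σ).
T⁴ = 1.00·173/(4·5.67×10⁻⁸) = 7.628×10⁸ K⁴.
T = (7.628×10⁸)^(1/4).

T ≈ 166 K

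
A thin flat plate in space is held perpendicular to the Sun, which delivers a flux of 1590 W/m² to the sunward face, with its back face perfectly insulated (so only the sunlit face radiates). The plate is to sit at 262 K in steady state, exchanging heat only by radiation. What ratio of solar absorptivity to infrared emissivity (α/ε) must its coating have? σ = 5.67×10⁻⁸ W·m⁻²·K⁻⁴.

α/ε ≈ 0.168

Balance: αS·A = εσ·1A·T⁴ ⇒ α/ε = σT⁴/S.
α/ε = 5.67×10⁻⁸·(262)⁴/1590 = 5.67×10⁻⁸·4.712×10⁹/1590.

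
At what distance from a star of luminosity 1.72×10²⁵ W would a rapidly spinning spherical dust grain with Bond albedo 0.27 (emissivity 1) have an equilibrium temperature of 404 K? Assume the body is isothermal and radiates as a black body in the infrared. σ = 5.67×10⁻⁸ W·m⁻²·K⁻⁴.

For an isothermal black-emitting sphere, (1−a)S·πr² = σ·4πr²·T⁴ ⇒ S = 4σT⁴/(1−a).
S = 4·5.67×10⁻⁸·(404)⁴/0.730 = 8276 W/m².
Flux falls as S = L/(4πd²), so d = √(L/(4πS)) = √(1.72×10²⁵/(4π·8276)).

d ≈ 1.29×10¹⁰ m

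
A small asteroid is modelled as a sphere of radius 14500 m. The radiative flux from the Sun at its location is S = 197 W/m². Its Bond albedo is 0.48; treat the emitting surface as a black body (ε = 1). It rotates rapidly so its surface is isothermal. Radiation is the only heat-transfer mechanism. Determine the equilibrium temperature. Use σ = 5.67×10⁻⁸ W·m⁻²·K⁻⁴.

At equilibrium, absorbed power = emitted power.
Absorbing cross-section = πr² = 6.605×10⁸ m²; emitting surface = 4πr² = 2.642×10⁹ m² (ratio 4).
(1−a)S·A_cross = εσ·A_surf·T⁴  ⇒  T⁴ = (1−a)S/(4σ).
T⁴ = 0.520·197/(4·5.67×10⁻⁸) = 4.517×10⁸ K⁴.
T = (4.517×10⁸)^(1/4).

T ≈ 146 K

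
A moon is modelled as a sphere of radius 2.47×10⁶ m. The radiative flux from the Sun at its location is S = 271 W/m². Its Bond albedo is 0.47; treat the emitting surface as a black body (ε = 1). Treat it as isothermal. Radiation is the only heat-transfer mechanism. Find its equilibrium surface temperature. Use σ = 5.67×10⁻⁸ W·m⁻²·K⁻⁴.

At equilibrium, absorbed power = emitted power.
Absorbing cross-section = πr² = 1.917×10¹³ m²; emitting surface = 4πr² = 7.667×10¹³ m² (ratio 4).
(1−a)S·A_cross = εσ·A_surf·T⁴  ⇒  T⁴ = (1−a)S/(4σ).
T⁴ = 0.530·271/(4·5.67×10⁻⁸) = 6.333×10⁸ K⁴.
T = (6.333×10⁸)^(1/4).

T ≈ 159 K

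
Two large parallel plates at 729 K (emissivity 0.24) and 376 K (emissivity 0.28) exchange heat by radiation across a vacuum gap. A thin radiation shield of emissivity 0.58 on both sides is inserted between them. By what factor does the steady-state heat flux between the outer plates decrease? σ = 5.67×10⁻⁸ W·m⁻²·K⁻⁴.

factor ≈ 1.36

Without shield: q₀ = σΔ(T⁴)/(1/ε₁+1/ε₂−1) with denominator 6.738.
With shield the two gaps are in series; the resistances add: (1/ε₁+1/ε_s−1)+(1/ε_s+1/ε₂−1) = 4.891+4.296 = 9.186.
Heat-flux ratio q₀/q = 9.186/6.738.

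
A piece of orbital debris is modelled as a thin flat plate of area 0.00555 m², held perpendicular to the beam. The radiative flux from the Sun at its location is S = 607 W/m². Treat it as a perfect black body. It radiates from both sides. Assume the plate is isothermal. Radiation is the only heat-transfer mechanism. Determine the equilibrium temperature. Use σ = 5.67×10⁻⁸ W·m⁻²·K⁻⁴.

At equilibrium, absorbed power = emitted power.
Absorbing cross-section = A = 0.005550 m²; emitting surface = 2A = 0.01110 m² (ratio 2).
S·A_cross = εσ·A_surf·T⁴  ⇒  T⁴ = S/(2σ).
T⁴ = 1.00·607/(2·5.67×10⁻⁸) = 5.353×10⁹ K⁴.
T = (5.353×10⁹)^(1/4).

T ≈ 270 K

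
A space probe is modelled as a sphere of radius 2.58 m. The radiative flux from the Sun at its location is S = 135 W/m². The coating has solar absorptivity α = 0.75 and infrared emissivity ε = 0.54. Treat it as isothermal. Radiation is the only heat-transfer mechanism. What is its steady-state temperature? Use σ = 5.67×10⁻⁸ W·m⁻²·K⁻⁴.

At equilibrium, absorbed power = emitted power.
Absorbing cross-section = πr² = 20.91 m²; emitting surface = 4πr² = 83.65 m² (ratio 4).
αS·A_cross = εσ·A_surf·T⁴  ⇒  T⁴ = αS/(ε·4σ).
T⁴ = 0.750·135/(0.54·4·5.67×10⁻⁸) = 8.267×10⁸ K⁴.
T = (8.267×10⁸)^(1/4).

T ≈ 170 K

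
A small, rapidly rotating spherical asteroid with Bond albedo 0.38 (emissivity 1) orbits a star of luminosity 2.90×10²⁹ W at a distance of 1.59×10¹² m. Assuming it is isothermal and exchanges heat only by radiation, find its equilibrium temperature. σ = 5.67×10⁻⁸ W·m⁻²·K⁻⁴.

First find the stellar flux at distance d: S = L/(4πd²) = 2.90×10²⁹/(4π·(1.59×10¹²)²) = 9128 W/m².
For an isothermal sphere, absorbed (1−a)S·πr² = emitted σ·4πr²·T⁴, so T⁴ = (1−a)S/(4σ).
T⁴ = 0.620·9128/(4·5.67×10⁻⁸) = 2.495×10¹⁰ K⁴.

T ≈ 397 K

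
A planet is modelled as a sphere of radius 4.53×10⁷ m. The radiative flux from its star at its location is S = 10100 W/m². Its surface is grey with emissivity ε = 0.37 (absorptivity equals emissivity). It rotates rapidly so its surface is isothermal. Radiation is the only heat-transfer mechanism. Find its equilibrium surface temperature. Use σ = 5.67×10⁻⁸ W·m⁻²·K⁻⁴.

At equilibrium, absorbed power = emitted power.
Absorbing cross-section = πr² = 6.447×10¹⁵ m²; emitting surface = 4πr² = 2.579×10¹⁶ m² (ratio 4).
εS·A_cross = εσ·A_surf·T⁴  ⇒  T⁴ = S/(4σ)   (ε cancels).
T⁴ = 10100/(4·5.67×10⁻⁸) = 4.453×10¹⁰ K⁴.
T = (4.453×10¹⁰)^(1/4).

T ≈ 459 K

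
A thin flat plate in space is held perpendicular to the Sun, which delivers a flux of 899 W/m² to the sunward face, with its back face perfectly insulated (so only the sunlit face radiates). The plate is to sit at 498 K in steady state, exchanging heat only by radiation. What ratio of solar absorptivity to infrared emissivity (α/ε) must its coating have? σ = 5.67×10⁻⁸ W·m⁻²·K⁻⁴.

α/ε ≈ 3.88

Balance: αS·A = εσ·1A·T⁴ ⇒ α/ε = σT⁴/S.
α/ε = 5.67×10⁻⁸·(498)⁴/899 = 5.67×10⁻⁸·6.151×10¹⁰/899.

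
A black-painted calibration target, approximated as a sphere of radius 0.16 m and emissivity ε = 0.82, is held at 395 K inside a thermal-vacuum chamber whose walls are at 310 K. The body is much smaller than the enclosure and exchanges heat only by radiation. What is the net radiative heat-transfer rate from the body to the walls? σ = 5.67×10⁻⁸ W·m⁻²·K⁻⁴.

For a small grey body in a large enclosure: P_net = εσA(T_body⁴ − T_wall⁴).
A = 4πr² = 0.3217 m²; T_body⁴ − T_wall⁴ = 2.434×10¹⁰ − 9.235×10⁹ = 1.511×10¹⁰ K⁴.
|P_net| = 0.82·5.67×10⁻⁸·0.3217·1.511×10¹⁰.

P_net ≈ 226 W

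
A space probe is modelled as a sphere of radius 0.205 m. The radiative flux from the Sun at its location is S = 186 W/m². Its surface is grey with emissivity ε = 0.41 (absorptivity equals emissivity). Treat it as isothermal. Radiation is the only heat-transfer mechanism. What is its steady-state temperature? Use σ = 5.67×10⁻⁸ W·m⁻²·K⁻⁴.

T ≈ 169 K

At equilibrium, absorbed power = emitted power.
Absorbing cross-section = πr² = 0.1320 m²; emitting surface = 4πr² = 0.5281 m² (ratio 4).
εS·A_cross = εσ·A_surf·T⁴  ⇒  T⁴ = S/(4σ)   (ε cancels).
T⁴ = 186/(4·5.67×10⁻⁸) = 8.201×10⁸ K⁴.
T = (8.201×10⁸)^(1/4).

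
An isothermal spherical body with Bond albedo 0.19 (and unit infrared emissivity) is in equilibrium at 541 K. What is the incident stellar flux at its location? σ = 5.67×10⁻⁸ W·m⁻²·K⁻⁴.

(1−a)S·πr² = σ·4πr²·T⁴ ⇒ S = 4σT⁴/(1−a).
S = 4·5.67×10⁻⁸·8.566×10¹⁰/0.810.

S ≈ 24000 W/m²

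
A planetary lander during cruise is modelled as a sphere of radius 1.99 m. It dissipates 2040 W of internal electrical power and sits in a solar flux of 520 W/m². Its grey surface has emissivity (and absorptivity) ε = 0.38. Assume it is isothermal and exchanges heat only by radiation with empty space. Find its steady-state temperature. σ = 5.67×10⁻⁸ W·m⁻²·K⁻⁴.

T ≈ 255 K

At steady state, absorbed solar power + internal power = radiated power.
Absorbed: α·S·A_cross = 0.38·520·12.44 = 2458 W (cross-section πr²).
Total input = 2458 + 2040 = 4498 W.
Radiated: εσ·A_surf·T⁴ with A_surf = 4πr² = 49.76 m².
T⁴ = 4498/(0.38·5.67×10⁻⁸·49.76) = 4.195×10⁹ K⁴.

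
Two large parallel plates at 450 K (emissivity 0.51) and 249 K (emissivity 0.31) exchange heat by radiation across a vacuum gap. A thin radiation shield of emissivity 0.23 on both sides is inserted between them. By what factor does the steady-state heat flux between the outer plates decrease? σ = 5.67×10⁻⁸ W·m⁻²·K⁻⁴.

Without shield: q₀ = σΔ(T⁴)/(1/ε₁+1/ε₂−1) with denominator 4.187.
With shield the two gaps are in series; the resistances add: (1/ε₁+1/ε_s−1)+(1/ε_s+1/ε₂−1) = 5.309+6.574 = 11.88.
Heat-flux ratio q₀/q = 11.88/4.187.

factor ≈ 2.84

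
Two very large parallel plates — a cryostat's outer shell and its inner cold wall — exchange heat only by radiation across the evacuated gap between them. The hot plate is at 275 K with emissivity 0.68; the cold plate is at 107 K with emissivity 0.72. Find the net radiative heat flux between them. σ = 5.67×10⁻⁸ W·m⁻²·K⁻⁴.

For two infinite grey parallel plates, q = σ(T₁⁴ − T₂⁴)/(1/ε₁ + 1/ε₂ − 1).
T₁⁴ − T₂⁴ = 5.719×10⁹ − 1.311×10⁸ = 5.588×10⁹ K⁴.
1/ε₁ + 1/ε₂ − 1 = 1.471 + 1.389 − 1 = 1.859.
q = 5.67×10⁻⁸ × 5.588×10⁹ / 1.859.

q ≈ 170 W/m²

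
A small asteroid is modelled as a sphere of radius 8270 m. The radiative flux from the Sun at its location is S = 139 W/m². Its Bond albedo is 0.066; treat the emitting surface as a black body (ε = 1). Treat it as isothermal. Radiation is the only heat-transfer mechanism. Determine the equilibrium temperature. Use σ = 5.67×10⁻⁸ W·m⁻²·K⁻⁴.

At equilibrium, absorbed power = emitted power.
Absorbing cross-section = πr² = 2.149×10⁸ m²; emitting surface = 4πr² = 8.595×10⁸ m² (ratio 4).
(1−a)S·A_cross = εσ·A_surf·T⁴  ⇒  T⁴ = (1−a)S/(4σ).
T⁴ = 0.934·139/(4·5.67×10⁻⁸) = 5.724×10⁸ K⁴.
T = (5.724×10⁸)^(1/4).

T ≈ 155 K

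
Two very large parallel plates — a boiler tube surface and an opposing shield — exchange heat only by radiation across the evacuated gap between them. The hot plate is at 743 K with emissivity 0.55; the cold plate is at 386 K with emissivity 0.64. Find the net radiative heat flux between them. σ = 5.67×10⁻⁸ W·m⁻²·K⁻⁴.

For two infinite grey parallel plates, q = σ(T₁⁴ − T₂⁴)/(1/ε₁ + 1/ε₂ − 1).
T₁⁴ − T₂⁴ = 3.048×10¹¹ − 2.220×10¹⁰ = 2.826×10¹¹ K⁴.
1/ε₁ + 1/ε₂ − 1 = 1.818 + 1.562 − 1 = 2.381.
q = 5.67×10⁻⁸ × 2.826×10¹¹ / 2.381.

q ≈ 6730 W/m²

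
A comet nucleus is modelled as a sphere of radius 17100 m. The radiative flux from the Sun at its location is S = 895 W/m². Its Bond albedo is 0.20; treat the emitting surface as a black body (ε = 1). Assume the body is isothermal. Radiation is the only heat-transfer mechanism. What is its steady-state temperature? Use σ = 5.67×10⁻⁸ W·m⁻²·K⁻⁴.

T ≈ 237 K

At equilibrium, absorbed power = emitted power.
Absorbing cross-section = πr² = 9.186×10⁸ m²; emitting surface = 4πr² = 3.675×10⁹ m² (ratio 4).
(1−a)S·A_cross = εσ·A_surf·T⁴  ⇒  T⁴ = (1−a)S/(4σ).
T⁴ = 0.800·895/(4·5.67×10⁻⁸) = 3.157×10⁹ K⁴.
T = (3.157×10⁹)^(1/4).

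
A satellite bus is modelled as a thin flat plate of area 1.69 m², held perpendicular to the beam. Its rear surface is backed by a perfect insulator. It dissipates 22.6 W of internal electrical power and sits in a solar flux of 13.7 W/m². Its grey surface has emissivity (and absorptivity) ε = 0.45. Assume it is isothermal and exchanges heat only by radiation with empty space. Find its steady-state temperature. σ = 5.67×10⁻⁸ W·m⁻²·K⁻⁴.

T ≈ 166 K

At steady state, absorbed solar power + internal power = radiated power.
Absorbed: α·S·A_cross = 0.45·13.7·1.690 = 10.42 W (cross-section A).
Total input = 10.42 + 22.6 = 33.02 W.
Radiated: εσ·A_surf·T⁴ with A_surf = A = 1.690 m².
T⁴ = 33.02/(0.45·5.67×10⁻⁸·1.690) = 7.657×10⁸ K⁴.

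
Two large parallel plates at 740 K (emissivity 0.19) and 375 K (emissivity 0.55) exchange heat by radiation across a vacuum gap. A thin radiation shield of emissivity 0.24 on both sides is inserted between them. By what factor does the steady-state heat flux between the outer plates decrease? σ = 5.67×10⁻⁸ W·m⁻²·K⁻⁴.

factor ≈ 2.21

Without shield: q₀ = σΔ(T⁴)/(1/ε₁+1/ε₂−1) with denominator 6.081.
With shield the two gaps are in series; the resistances add: (1/ε₁+1/ε_s−1)+(1/ε_s+1/ε₂−1) = 8.430+4.985 = 13.41.
Heat-flux ratio q₀/q = 13.41/6.081.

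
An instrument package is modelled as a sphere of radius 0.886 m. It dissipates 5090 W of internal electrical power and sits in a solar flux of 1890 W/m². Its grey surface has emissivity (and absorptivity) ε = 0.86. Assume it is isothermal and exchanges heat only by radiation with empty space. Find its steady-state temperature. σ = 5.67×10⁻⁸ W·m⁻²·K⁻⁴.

At steady state, absorbed solar power + internal power = radiated power.
Absorbed: α·S·A_cross = 0.86·1890·2.466 = 4008 W (cross-section πr²).
Total input = 4008 + 5090 = 9098 W.
Radiated: εσ·A_surf·T⁴ with A_surf = 4πr² = 9.865 m².
T⁴ = 9098/(0.86·5.67×10⁻⁸·9.865) = 1.892×10¹⁰ K⁴.

T ≈ 371 K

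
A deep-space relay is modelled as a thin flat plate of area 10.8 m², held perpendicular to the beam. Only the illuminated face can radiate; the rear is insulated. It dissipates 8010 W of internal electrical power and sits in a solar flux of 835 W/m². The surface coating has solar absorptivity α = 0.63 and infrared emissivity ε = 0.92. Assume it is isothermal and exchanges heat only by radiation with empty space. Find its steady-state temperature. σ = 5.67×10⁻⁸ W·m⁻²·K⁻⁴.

T ≈ 395 K

At steady state, absorbed solar power + internal power = radiated power.
Absorbed: α·S·A_cross = 0.63·835·10.80 = 5681 W (cross-section A).
Total input = 5681 + 8010 = 13690 W.
Radiated: εσ·A_surf·T⁴ with A_surf = A = 10.80 m².
T⁴ = 13690/(0.92·5.67×10⁻⁸·10.80) = 2.430×10¹⁰ K⁴.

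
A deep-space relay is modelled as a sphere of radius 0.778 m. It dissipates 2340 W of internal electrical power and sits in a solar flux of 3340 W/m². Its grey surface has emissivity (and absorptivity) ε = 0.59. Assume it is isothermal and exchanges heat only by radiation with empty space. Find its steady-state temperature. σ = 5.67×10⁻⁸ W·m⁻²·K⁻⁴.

At steady state, absorbed solar power + internal power = radiated power.
Absorbed: α·S·A_cross = 0.59·3340·1.902 = 3747 W (cross-section πr²).
Total input = 3747 + 2340 = 6087 W.
Radiated: εσ·A_surf·T⁴ with A_surf = 4πr² = 7.606 m².
T⁴ = 6087/(0.59·5.67×10⁻⁸·7.606) = 2.392×10¹⁰ K⁴.

T ≈ 393 K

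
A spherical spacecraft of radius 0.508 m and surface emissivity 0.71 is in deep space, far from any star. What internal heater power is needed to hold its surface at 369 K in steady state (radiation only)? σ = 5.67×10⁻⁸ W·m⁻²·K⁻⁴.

P = εσ·4πr²·T⁴.
4πr² = 3.243 m²; T⁴ = 1.854×10¹⁰ K⁴.
P = 0.71·5.67×10⁻⁸·3.243·1.854×10¹⁰.

P ≈ 2420 W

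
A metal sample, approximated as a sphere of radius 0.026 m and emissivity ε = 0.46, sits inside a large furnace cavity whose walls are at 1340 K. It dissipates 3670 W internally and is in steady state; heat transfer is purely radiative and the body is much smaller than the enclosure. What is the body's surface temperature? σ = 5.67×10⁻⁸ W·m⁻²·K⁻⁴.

T ≈ 2110 K

For a small grey body in a large enclosure, net radiated power = εσA(T⁴ − T_w⁴).
Steady state: P = εσA(T⁴ − T_w⁴) with A = 4πr² = 0.008495 m².
T⁴ = P/(εσA) + T_w⁴ = 3670/(0.46·5.67×10⁻⁸·0.008495) + (1340)⁴
    = 1.656×10¹³ + 3.224×10¹² = 1.979×10¹³ K⁴.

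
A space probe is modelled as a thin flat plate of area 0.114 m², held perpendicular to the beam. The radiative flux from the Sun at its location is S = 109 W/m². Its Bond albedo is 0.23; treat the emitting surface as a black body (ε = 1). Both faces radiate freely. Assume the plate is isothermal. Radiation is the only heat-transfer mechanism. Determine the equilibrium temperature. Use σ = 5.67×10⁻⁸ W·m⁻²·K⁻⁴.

At equilibrium, absorbed power = emitted power.
Absorbing cross-section = A = 0.1140 m²; emitting surface = 2A = 0.2280 m² (ratio 2).
(1−a)S·A_cross = εσ·A_surf·T⁴  ⇒  T⁴ = (1−a)S/(2σ).
T⁴ = 0.770·109/(2·5.67×10⁻⁸) = 7.401×10⁸ K⁴.
T = (7.401×10⁸)^(1/4).

T ≈ 165 K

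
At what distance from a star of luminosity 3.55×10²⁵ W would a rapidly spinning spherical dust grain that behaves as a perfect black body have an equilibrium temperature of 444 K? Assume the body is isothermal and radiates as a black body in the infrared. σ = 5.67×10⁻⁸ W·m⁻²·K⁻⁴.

For an isothermal black-emitting sphere, (1−a)S·πr² = σ·4πr²·T⁴ ⇒ S = 4σT⁴/(1−a).
S = 4·5.67×10⁻⁸·(444)⁴/1.00 = 8814 W/m².
Flux falls as S = L/(4πd²), so d = √(L/(4πS)) = √(3.55×10²⁵/(4π·8814)).

d ≈ 1.79×10¹⁰ m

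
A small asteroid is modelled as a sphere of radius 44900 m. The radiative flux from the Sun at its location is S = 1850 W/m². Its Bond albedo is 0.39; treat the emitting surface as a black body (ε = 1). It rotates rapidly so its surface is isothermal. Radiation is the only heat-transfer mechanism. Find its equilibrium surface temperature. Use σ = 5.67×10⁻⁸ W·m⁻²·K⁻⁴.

T ≈ 266 K

At equilibrium, absorbed power = emitted power.
Absorbing cross-section = πr² = 6.333×10⁹ m²; emitting surface = 4πr² = 2.533×10¹⁰ m² (ratio 4).
(1−a)S·A_cross = εσ·A_surf·T⁴  ⇒  T⁴ = (1−a)S/(4σ).
T⁴ = 0.610·1850/(4·5.67×10⁻⁸) = 4.976×10⁹ K⁴.
T = (4.976×10⁹)^(1/4).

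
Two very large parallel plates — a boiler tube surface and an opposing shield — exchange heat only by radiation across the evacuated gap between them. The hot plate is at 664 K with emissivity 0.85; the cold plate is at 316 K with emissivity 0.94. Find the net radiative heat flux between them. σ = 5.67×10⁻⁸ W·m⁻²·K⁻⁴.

q ≈ 8430 W/m²

For two infinite grey parallel plates, q = σ(T₁⁴ − T₂⁴)/(1/ε₁ + 1/ε₂ − 1).
T₁⁴ − T₂⁴ = 1.944×10¹¹ − 9.971×10⁹ = 1.844×10¹¹ K⁴.
1/ε₁ + 1/ε₂ − 1 = 1.176 + 1.064 − 1 = 1.240.
q = 5.67×10⁻⁸ × 1.844×10¹¹ / 1.240.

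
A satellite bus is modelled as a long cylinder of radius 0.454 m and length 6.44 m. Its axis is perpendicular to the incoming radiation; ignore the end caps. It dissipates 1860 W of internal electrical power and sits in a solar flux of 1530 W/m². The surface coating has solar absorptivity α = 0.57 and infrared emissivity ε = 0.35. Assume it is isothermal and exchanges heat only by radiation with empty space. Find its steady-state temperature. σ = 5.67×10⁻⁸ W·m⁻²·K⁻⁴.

T ≈ 372 K

At steady state, absorbed solar power + internal power = radiated power.
Absorbed: α·S·A_cross = 0.57·1530·5.848 = 5100 W (cross-section 2rL).
Total input = 5100 + 1860 = 6960 W.
Radiated: εσ·A_surf·T⁴ with A_surf = 2πrL = 18.37 m².
T⁴ = 6960/(0.35·5.67×10⁻⁸·18.37) = 1.909×10¹⁰ K⁴.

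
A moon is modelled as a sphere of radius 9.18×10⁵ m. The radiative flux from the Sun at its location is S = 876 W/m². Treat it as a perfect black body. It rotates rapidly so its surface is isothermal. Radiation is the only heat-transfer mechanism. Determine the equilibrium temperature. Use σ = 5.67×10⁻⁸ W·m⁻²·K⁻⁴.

At equilibrium, absorbed power = emitted power.
Absorbing cross-section = πr² = 2.647×10¹² m²; emitting surface = 4πr² = 1.059×10¹³ m² (ratio 4).
S·A_cross = εσ·A_surf·T⁴  ⇒  T⁴ = S/(4σ).
T⁴ = 1.00·876/(4·5.67×10⁻⁸) = 3.862×10⁹ K⁴.
T = (3.862×10⁹)^(1/4).

T ≈ 249 K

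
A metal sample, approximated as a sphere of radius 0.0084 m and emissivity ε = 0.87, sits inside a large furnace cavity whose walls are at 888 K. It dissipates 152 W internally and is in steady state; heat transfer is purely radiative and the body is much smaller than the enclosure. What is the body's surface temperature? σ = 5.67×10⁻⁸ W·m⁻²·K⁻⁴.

T ≈ 1420 K

For a small grey body in a large enclosure, net radiated power = εσA(T⁴ − T_w⁴).
Steady state: P = εσA(T⁴ − T_w⁴) with A = 4πr² = 8.867×10⁻⁴ m².
T⁴ = P/(εσA) + T_w⁴ = 152/(0.87·5.67×10⁻⁸·8.867×10⁻⁴) + (888)⁴
    = 3.475×10¹² + 6.218×10¹¹ = 4.097×10¹² K⁴.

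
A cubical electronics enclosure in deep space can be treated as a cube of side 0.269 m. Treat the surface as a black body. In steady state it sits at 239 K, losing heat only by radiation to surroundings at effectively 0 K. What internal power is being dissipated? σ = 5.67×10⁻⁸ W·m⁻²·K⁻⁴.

P ≈ 80.3 W

Steady state: P = εσA T⁴.
A = 6L² = 0.4342 m²; T⁴ = (239)⁴ = 3.263×10⁹ K⁴.
P = 1.0 × 5.67×10⁻⁸ × 0.4342 × 3.263×10⁹.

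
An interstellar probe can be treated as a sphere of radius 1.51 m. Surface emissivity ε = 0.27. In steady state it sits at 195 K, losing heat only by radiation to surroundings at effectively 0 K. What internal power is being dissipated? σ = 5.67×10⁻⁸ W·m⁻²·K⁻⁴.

Steady state: P = εσA T⁴.
A = 4πr² = 28.65 m²; T⁴ = (195)⁴ = 1.446×10⁹ K⁴.
P = 0.27 × 5.67×10⁻⁸ × 28.65 × 1.446×10⁹.

P ≈ 634 W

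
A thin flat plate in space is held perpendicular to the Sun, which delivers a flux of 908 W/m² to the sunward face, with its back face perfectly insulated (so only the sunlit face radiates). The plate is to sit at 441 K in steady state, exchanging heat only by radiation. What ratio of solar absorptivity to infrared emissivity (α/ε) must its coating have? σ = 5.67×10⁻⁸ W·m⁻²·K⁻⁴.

α/ε ≈ 2.36

Balance: αS·A = εσ·1A·T⁴ ⇒ α/ε = σT⁴/S.
α/ε = 5.67×10⁻⁸·(441)⁴/908 = 5.67×10⁻⁸·3.782×10¹⁰/908.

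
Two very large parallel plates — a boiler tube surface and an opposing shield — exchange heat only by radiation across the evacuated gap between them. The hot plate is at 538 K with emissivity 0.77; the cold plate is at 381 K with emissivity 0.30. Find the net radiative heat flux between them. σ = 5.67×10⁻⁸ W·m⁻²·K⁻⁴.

For two infinite grey parallel plates, q = σ(T₁⁴ − T₂⁴)/(1/ε₁ + 1/ε₂ − 1).
T₁⁴ − T₂⁴ = 8.378×10¹⁰ − 2.107×10¹⁰ = 6.271×10¹⁰ K⁴.
1/ε₁ + 1/ε₂ − 1 = 1.299 + 3.333 − 1 = 3.632.
q = 5.67×10⁻⁸ × 6.271×10¹⁰ / 3.632.

q ≈ 979 W/m²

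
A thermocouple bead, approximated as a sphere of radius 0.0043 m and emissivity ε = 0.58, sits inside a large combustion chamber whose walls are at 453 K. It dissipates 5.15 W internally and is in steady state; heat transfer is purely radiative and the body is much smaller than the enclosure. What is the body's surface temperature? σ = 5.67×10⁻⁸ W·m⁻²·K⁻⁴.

For a small grey body in a large enclosure, net radiated power = εσA(T⁴ − T_w⁴).
Steady state: P = εσA(T⁴ − T_w⁴) with A = 4πr² = 2.324×10⁻⁴ m².
T⁴ = P/(εσA) + T_w⁴ = 5.15/(0.58·5.67×10⁻⁸·2.324×10⁻⁴) + (453)⁴
    = 6.740×10¹¹ + 4.211×10¹⁰ = 7.161×10¹¹ K⁴.

T ≈ 920 K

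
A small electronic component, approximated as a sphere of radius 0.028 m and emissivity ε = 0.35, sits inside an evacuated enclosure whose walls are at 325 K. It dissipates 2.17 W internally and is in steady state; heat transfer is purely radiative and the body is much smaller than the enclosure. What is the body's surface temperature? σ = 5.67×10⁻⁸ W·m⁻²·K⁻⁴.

For a small grey body in a large enclosure, net radiated power = εσA(T⁴ − T_w⁴).
Steady state: P = εσA(T⁴ − T_w⁴) with A = 4πr² = 0.009852 m².
T⁴ = P/(εσA) + T_w⁴ = 2.17/(0.35·5.67×10⁻⁸·0.009852) + (325)⁴
    = 1.110×10¹⁰ + 1.116×10¹⁰ = 2.226×10¹⁰ K⁴.

T ≈ 386 K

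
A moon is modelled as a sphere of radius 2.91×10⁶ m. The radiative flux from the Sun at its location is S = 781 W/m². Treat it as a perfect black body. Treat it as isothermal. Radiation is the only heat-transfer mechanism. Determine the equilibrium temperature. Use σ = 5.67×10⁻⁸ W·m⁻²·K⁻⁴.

At equilibrium, absorbed power = emitted power.
Absorbing cross-section = πr² = 2.660×10¹³ m²; emitting surface = 4πr² = 1.064×10¹⁴ m² (ratio 4).
S·A_cross = εσ·A_surf·T⁴  ⇒  T⁴ = S/(4σ).
T⁴ = 1.00·781/(4·5.67×10⁻⁸) = 3.444×10⁹ K⁴.
T = (3.444×10⁹)^(1/4).

T ≈ 242 K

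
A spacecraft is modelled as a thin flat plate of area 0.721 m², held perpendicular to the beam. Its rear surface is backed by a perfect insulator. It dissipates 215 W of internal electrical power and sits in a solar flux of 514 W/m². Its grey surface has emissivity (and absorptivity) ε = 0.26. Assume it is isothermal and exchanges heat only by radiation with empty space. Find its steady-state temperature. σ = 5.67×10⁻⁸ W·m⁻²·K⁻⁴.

At steady state, absorbed solar power + internal power = radiated power.
Absorbed: α·S·A_cross = 0.26·514·0.7210 = 96.35 W (cross-section A).
Total input = 96.35 + 215 = 311.4 W.
Radiated: εσ·A_surf·T⁴ with A_surf = A = 0.7210 m².
T⁴ = 311.4/(0.26·5.67×10⁻⁸·0.7210) = 2.929×10¹⁰ K⁴.

T ≈ 414 K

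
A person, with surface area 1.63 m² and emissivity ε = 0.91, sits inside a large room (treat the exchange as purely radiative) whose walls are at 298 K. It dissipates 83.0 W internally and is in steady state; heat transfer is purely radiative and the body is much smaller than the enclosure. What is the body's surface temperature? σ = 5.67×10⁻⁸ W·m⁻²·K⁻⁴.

For a small grey body in a large enclosure, net radiated power = εσA(T⁴ − T_w⁴).
Steady state: P = εσA(T⁴ − T_w⁴) with A = 1.63 m².
T⁴ = P/(εσA) + T_w⁴ = 83.0/(0.91·5.67×10⁻⁸·1.630) + (298)⁴
    = 9.869×10⁸ + 7.886×10⁹ = 8.873×10⁹ K⁴.

T ≈ 307 K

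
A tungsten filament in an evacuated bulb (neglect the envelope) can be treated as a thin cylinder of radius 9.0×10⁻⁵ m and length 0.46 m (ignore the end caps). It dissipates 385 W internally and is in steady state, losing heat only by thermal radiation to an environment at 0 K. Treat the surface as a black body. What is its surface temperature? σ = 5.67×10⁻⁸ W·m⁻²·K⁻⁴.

Steady state: internal power = radiated power, P = εσA T⁴.
Radiating area A = 2πrL = 2.601×10⁻⁴ m².
T⁴ = P/(εσA) = 385/(1.0·5.67×10⁻⁸·2.601×10⁻⁴) = 2.610×10¹³ K⁴.
T = (2.610×10¹³)^(1/4).

T ≈ 2260 K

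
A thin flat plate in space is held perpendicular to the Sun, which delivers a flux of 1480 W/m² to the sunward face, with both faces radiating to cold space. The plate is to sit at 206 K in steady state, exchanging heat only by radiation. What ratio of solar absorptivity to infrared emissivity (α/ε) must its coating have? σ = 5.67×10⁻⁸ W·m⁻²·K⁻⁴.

α/ε ≈ 0.138

Balance: αS·A = εσ·2A·T⁴ ⇒ α/ε = 2σT⁴/S.
α/ε = 2·5.67×10⁻⁸·(206)⁴/1480 = 2·5.67×10⁻⁸·1.801×10⁹/1480.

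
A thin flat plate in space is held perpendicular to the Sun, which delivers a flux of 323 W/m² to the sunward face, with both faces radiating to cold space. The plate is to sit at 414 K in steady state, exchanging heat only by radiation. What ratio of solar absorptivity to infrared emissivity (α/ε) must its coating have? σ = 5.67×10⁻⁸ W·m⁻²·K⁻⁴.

Balance: αS·A = εσ·2A·T⁴ ⇒ α/ε = 2σT⁴/S.
α/ε = 2·5.67×10⁻⁸·(414)⁴/323 = 2·5.67×10⁻⁸·2.938×10¹⁰/323.

α/ε ≈ 10.3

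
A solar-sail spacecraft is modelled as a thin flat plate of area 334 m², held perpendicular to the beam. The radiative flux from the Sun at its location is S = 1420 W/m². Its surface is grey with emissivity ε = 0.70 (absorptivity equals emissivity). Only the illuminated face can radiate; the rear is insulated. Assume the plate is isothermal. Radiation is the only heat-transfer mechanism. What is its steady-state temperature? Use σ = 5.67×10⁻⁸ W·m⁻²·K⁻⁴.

At equilibrium, absorbed power = emitted power.
Absorbing cross-section = A = 334.0 m²; emitting surface = A = 334.0 m² (ratio 1).
εS·A_cross = εσ·A_surf·T⁴  ⇒  T⁴ = S/(1σ)   (ε cancels).
T⁴ = 1420/(1·5.67×10⁻⁸) = 2.504×10¹⁰ K⁴.
T = (2.504×10¹⁰)^(1/4).

T ≈ 398 K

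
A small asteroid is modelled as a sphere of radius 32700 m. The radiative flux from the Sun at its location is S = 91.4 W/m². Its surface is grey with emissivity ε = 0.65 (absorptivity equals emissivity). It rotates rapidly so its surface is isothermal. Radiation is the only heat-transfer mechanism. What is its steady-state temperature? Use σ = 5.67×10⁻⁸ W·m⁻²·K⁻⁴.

At equilibrium, absorbed power = emitted power.
Absorbing cross-section = πr² = 3.359×10⁹ m²; emitting surface = 4πr² = 1.344×10¹⁰ m² (ratio 4).
εS·A_cross = εσ·A_surf·T⁴  ⇒  T⁴ = S/(4σ)   (ε cancels).
T⁴ = 91.4/(4·5.67×10⁻⁸) = 4.030×10⁸ K⁴.
T = (4.030×10⁸)^(1/4).

T ≈ 142 K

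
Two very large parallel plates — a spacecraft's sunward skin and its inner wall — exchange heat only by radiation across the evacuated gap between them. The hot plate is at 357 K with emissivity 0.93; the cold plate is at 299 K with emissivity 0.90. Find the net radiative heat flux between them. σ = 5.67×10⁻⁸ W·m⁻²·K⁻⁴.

q ≈ 394 W/m²

For two infinite grey parallel plates, q = σ(T₁⁴ − T₂⁴)/(1/ε₁ + 1/ε₂ − 1).
T₁⁴ − T₂⁴ = 1.624×10¹⁰ − 7.993×10⁹ = 8.251×10⁹ K⁴.
1/ε₁ + 1/ε₂ − 1 = 1.075 + 1.111 − 1 = 1.186.
q = 5.67×10⁻⁸ × 8.251×10⁹ / 1.186.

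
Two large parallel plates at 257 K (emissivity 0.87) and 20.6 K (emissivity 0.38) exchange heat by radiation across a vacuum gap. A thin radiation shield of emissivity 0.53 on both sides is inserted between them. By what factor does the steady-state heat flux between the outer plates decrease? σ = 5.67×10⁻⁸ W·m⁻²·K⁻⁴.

Without shield: q₀ = σΔ(T⁴)/(1/ε₁+1/ε₂−1) with denominator 2.781.
With shield the two gaps are in series; the resistances add: (1/ε₁+1/ε_s−1)+(1/ε_s+1/ε₂−1) = 2.036+3.518 = 5.555.
Heat-flux ratio q₀/q = 5.555/2.781.

factor ≈ 2.00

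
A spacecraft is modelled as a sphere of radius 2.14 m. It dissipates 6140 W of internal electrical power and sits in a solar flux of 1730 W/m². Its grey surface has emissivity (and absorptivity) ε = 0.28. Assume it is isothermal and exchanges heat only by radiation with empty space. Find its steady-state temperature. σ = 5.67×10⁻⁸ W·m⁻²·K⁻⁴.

T ≈ 346 K

At steady state, absorbed solar power + internal power = radiated power.
Absorbed: α·S·A_cross = 0.28·1730·14.39 = 6969 W (cross-section πr²).
Total input = 6969 + 6140 = 13110 W.
Radiated: εσ·A_surf·T⁴ with A_surf = 4πr² = 57.55 m².
T⁴ = 13110/(0.28·5.67×10⁻⁸·57.55) = 1.435×10¹⁰ K⁴.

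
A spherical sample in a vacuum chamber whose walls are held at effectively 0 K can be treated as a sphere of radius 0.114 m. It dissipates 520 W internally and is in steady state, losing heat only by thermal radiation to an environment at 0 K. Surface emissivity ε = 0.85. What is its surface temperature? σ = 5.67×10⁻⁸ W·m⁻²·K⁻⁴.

Steady state: internal power = radiated power, P = εσA T⁴.
Radiating area A = 4πr² = 0.1633 m².
T⁴ = P/(εσA) = 520/(0.85·5.67×10⁻⁸·0.1633) = 6.607×10¹⁰ K⁴.
T = (6.607×10¹⁰)^(1/4).

T ≈ 507 K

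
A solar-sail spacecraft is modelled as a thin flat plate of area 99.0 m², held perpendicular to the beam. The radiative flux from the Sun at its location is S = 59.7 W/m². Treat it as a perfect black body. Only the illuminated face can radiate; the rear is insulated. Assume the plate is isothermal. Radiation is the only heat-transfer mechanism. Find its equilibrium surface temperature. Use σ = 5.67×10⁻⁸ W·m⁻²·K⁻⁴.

At equilibrium, absorbed power = emitted power.
Absorbing cross-section = A = 99.00 m²; emitting surface = A = 99.00 m² (ratio 1).
S·A_cross = εσ·A_surf·T⁴  ⇒  T⁴ = S/(1σ).
T⁴ = 1.00·59.7/(1·5.67×10⁻⁸) = 1.053×10⁹ K⁴.
T = (1.053×10⁹)^(1/4).

T ≈ 180 K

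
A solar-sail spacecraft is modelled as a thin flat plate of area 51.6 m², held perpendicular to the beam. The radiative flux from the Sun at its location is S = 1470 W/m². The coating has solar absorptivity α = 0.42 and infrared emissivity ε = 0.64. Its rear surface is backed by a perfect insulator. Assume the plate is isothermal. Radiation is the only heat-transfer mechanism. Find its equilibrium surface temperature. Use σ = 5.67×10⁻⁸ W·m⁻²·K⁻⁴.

T ≈ 361 K

At equilibrium, absorbed power = emitted power.
Absorbing cross-section = A = 51.60 m²; emitting surface = A = 51.60 m² (ratio 1).
αS·A_cross = εσ·A_surf·T⁴  ⇒  T⁴ = αS/(ε·1σ).
T⁴ = 0.420·1470/(0.64·1·5.67×10⁻⁸) = 1.701×10¹⁰ K⁴.
T = (1.701×10¹⁰)^(1/4).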